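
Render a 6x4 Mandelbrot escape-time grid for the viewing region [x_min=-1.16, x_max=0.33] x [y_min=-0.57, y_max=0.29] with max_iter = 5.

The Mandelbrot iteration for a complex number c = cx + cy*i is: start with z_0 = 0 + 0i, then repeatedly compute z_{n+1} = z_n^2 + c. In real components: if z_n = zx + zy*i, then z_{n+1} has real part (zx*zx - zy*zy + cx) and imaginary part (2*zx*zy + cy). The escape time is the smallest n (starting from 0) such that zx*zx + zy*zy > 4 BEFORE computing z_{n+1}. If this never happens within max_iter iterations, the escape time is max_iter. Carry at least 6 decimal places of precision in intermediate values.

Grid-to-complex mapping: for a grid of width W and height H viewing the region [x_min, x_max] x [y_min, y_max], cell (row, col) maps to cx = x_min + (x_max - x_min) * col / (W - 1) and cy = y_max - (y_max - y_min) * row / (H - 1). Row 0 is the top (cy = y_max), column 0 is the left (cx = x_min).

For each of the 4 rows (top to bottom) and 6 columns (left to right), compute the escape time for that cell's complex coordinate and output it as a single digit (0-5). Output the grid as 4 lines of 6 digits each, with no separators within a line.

(row=0, col=0): c = -1.1600 + 0.2900i → escape time 5
(row=0, col=1): c = -0.8620 + 0.2900i → escape time 5
(row=0, col=2): c = -0.5640 + 0.2900i → escape time 5
(row=0, col=3): c = -0.2660 + 0.2900i → escape time 5
(row=0, col=4): c = 0.0320 + 0.2900i → escape time 5
(row=0, col=5): c = 0.3300 + 0.2900i → escape time 5
(row=1, col=0): c = -1.1600 + 0.0033i → escape time 5
(row=1, col=1): c = -0.8620 + 0.0033i → escape time 5
(row=1, col=2): c = -0.5640 + 0.0033i → escape time 5
(row=1, col=3): c = -0.2660 + 0.0033i → escape time 5
(row=1, col=4): c = 0.0320 + 0.0033i → escape time 5
(row=1, col=5): c = 0.3300 + 0.0033i → escape time 5
(row=2, col=0): c = -1.1600 + -0.2833i → escape time 5
(row=2, col=1): c = -0.8620 + -0.2833i → escape time 5
(row=2, col=2): c = -0.5640 + -0.2833i → escape time 5
(row=2, col=3): c = -0.2660 + -0.2833i → escape time 5
(row=2, col=4): c = 0.0320 + -0.2833i → escape time 5
(row=2, col=5): c = 0.3300 + -0.2833i → escape time 5
(row=3, col=0): c = -1.1600 + -0.5700i → escape time 4
(row=3, col=1): c = -0.8620 + -0.5700i → escape time 5
(row=3, col=2): c = -0.5640 + -0.5700i → escape time 5
(row=3, col=3): c = -0.2660 + -0.5700i → escape time 5
(row=3, col=4): c = 0.0320 + -0.5700i → escape time 5
(row=3, col=5): c = 0.3300 + -0.5700i → escape time 5

Answer: 555555
555555
555555
455555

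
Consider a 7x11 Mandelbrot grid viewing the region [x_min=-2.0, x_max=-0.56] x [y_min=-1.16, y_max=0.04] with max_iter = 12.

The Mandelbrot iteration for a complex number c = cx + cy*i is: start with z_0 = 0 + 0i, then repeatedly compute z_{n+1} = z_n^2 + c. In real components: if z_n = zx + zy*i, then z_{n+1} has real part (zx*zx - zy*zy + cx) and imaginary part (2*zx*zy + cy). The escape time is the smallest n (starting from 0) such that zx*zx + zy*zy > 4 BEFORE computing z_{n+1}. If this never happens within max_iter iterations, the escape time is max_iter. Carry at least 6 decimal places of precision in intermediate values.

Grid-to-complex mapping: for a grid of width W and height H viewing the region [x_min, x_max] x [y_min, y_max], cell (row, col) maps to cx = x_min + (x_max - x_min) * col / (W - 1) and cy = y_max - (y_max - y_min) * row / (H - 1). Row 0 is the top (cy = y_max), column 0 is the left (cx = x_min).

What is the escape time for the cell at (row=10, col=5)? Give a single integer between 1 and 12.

z_0 = 0 + 0i, c = -0.8000 + -1.1600i
Iter 1: z = -0.8000 + -1.1600i, |z|^2 = 1.9856
Iter 2: z = -1.5056 + 0.6960i, |z|^2 = 2.7512
Iter 3: z = 0.9824 + -3.2558i, |z|^2 = 11.5653
Escaped at iteration 3

Answer: 3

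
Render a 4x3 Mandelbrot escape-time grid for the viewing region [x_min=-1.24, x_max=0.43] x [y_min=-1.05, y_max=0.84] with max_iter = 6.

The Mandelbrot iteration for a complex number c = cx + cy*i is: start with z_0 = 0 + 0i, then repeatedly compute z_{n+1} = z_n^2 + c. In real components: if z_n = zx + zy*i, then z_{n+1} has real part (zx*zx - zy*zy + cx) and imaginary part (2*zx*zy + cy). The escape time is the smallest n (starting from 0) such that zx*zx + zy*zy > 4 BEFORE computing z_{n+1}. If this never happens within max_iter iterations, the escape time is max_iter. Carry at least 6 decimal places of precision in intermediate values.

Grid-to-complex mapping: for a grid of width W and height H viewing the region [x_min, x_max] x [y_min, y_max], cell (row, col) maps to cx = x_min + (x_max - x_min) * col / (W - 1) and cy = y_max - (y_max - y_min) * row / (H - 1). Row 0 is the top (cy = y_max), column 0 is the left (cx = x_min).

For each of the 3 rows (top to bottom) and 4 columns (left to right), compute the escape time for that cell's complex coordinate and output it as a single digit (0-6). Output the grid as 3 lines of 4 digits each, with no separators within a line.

Answer: 3463
6666
3362

Derivation:
(row=0, col=0): c = -1.2400 + 0.8400i → escape time 3
(row=0, col=1): c = -0.6833 + 0.8400i → escape time 4
(row=0, col=2): c = -0.1267 + 0.8400i → escape time 6
(row=0, col=3): c = 0.4300 + 0.8400i → escape time 3
(row=1, col=0): c = -1.2400 + -0.1050i → escape time 6
(row=1, col=1): c = -0.6833 + -0.1050i → escape time 6
(row=1, col=2): c = -0.1267 + -0.1050i → escape time 6
(row=1, col=3): c = 0.4300 + -0.1050i → escape time 6
(row=2, col=0): c = -1.2400 + -1.0500i → escape time 3
(row=2, col=1): c = -0.6833 + -1.0500i → escape time 3
(row=2, col=2): c = -0.1267 + -1.0500i → escape time 6
(row=2, col=3): c = 0.4300 + -1.0500i → escape time 2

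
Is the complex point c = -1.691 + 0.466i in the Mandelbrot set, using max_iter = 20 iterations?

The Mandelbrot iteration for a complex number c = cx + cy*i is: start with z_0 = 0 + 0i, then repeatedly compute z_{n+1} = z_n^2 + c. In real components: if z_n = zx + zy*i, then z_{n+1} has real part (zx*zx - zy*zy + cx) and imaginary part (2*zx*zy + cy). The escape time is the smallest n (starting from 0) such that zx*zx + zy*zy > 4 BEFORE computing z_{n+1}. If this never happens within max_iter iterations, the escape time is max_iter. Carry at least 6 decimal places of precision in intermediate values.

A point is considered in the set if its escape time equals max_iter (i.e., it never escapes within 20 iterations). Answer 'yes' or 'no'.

z_0 = 0 + 0i, c = -1.6910 + 0.4660i
Iter 1: z = -1.6910 + 0.4660i, |z|^2 = 3.0766
Iter 2: z = 0.9513 + -1.1100i, |z|^2 = 2.1371
Iter 3: z = -2.0181 + -1.6460i, |z|^2 = 6.7820
Escaped at iteration 3

Answer: no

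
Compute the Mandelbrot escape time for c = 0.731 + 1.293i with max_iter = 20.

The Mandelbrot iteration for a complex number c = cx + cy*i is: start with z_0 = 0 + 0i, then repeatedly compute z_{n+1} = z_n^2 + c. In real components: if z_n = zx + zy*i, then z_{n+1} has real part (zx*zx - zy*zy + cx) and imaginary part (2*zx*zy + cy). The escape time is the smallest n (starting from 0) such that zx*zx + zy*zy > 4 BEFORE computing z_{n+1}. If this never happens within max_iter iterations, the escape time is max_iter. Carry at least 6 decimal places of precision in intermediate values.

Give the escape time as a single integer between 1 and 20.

Answer: 2

Derivation:
z_0 = 0 + 0i, c = 0.7310 + 1.2930i
Iter 1: z = 0.7310 + 1.2930i, |z|^2 = 2.2062
Iter 2: z = -0.4065 + 3.1834i, |z|^2 = 10.2991
Escaped at iteration 2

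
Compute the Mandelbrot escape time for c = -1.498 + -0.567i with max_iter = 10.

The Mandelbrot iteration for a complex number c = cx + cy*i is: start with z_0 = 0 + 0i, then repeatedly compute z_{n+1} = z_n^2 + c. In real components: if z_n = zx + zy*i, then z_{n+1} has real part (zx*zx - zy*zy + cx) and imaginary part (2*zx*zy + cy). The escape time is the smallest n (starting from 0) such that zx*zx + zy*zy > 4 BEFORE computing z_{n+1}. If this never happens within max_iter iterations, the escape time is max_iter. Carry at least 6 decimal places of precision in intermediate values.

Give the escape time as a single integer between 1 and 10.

Answer: 3

Derivation:
z_0 = 0 + 0i, c = -1.4980 + -0.5670i
Iter 1: z = -1.4980 + -0.5670i, |z|^2 = 2.5655
Iter 2: z = 0.4245 + 1.1317i, |z|^2 = 1.4610
Iter 3: z = -2.5986 + 0.3939i, |z|^2 = 6.9079
Escaped at iteration 3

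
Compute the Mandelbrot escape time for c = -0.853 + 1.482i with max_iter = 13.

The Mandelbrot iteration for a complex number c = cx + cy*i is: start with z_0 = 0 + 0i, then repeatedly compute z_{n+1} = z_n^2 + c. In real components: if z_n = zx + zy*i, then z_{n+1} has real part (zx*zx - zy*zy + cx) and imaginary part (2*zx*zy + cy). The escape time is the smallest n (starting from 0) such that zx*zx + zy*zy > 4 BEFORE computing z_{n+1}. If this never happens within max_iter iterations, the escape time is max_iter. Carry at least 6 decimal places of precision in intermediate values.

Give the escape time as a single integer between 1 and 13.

z_0 = 0 + 0i, c = -0.8530 + 1.4820i
Iter 1: z = -0.8530 + 1.4820i, |z|^2 = 2.9239
Iter 2: z = -2.3217 + -1.0463i, |z|^2 = 6.4851
Escaped at iteration 2

Answer: 2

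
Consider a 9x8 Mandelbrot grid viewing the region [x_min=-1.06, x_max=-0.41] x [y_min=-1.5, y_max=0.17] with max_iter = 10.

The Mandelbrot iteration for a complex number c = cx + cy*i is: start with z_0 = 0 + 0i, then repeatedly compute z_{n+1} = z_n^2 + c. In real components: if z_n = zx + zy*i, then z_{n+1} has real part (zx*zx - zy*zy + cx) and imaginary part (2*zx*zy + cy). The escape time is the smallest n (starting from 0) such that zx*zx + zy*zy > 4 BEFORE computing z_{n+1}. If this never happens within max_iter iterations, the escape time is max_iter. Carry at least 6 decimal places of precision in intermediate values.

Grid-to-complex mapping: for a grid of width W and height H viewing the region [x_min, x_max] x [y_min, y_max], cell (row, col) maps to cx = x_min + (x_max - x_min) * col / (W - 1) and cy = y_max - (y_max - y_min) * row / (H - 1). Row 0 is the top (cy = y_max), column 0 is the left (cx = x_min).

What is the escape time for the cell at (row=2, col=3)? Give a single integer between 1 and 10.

z_0 = 0 + 0i, c = -0.8163 + -0.3071i
Iter 1: z = -0.8163 + -0.3071i, |z|^2 = 0.7606
Iter 2: z = -0.2443 + 0.1943i, |z|^2 = 0.0974
Iter 3: z = -0.7943 + -0.4021i, |z|^2 = 0.7926
Iter 4: z = -0.3470 + 0.3316i, |z|^2 = 0.2304
Iter 5: z = -0.8058 + -0.5373i, |z|^2 = 0.9379
Iter 6: z = -0.4556 + 0.5587i, |z|^2 = 0.5197
Iter 7: z = -0.9208 + -0.8162i, |z|^2 = 1.5141
Iter 8: z = -0.6346 + 1.1961i, |z|^2 = 1.8333
Iter 9: z = -1.8441 + -1.8252i, |z|^2 = 6.7321
Escaped at iteration 9

Answer: 9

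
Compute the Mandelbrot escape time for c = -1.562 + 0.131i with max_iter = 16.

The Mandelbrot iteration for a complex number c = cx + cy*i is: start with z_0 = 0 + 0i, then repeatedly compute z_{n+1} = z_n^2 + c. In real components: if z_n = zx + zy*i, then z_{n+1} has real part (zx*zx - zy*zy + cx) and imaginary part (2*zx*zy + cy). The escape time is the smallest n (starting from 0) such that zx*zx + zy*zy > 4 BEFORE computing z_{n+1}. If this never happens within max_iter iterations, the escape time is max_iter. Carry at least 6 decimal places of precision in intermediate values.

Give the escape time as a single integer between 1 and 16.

z_0 = 0 + 0i, c = -1.5620 + 0.1310i
Iter 1: z = -1.5620 + 0.1310i, |z|^2 = 2.4570
Iter 2: z = 0.8607 + -0.2782i, |z|^2 = 0.8182
Iter 3: z = -0.8986 + -0.3480i, |z|^2 = 0.9286
Iter 4: z = -0.8755 + 0.7564i, |z|^2 = 1.3386
Iter 5: z = -1.3676 + -1.1935i, |z|^2 = 3.2946
Iter 6: z = -1.1160 + 3.3953i, |z|^2 = 12.7736
Escaped at iteration 6

Answer: 6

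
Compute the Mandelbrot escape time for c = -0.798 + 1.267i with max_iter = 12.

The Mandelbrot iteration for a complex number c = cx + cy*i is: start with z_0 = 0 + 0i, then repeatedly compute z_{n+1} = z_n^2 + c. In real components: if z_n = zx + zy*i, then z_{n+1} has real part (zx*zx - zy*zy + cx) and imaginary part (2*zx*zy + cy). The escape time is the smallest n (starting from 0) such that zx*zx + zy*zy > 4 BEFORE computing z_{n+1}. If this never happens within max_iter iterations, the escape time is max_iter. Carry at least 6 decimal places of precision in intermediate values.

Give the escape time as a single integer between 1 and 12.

z_0 = 0 + 0i, c = -0.7980 + 1.2670i
Iter 1: z = -0.7980 + 1.2670i, |z|^2 = 2.2421
Iter 2: z = -1.7665 + -0.7551i, |z|^2 = 3.6907
Iter 3: z = 1.7522 + 3.9349i, |z|^2 = 18.5535
Escaped at iteration 3

Answer: 3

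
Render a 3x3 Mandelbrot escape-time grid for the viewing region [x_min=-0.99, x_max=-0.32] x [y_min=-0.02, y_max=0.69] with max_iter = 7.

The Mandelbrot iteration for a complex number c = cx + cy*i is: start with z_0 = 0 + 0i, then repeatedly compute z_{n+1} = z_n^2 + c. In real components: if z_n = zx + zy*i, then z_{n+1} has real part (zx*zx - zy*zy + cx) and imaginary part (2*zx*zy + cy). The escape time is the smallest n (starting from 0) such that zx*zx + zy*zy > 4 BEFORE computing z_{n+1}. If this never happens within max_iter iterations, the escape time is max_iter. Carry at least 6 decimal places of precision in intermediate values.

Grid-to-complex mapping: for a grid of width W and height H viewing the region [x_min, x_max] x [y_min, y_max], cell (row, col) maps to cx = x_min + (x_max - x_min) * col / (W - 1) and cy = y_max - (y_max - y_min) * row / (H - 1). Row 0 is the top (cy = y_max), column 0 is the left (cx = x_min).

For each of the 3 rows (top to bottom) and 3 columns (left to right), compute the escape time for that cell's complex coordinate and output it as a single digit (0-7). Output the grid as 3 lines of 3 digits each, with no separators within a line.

(row=0, col=0): c = -0.9900 + 0.6900i → escape time 4
(row=0, col=1): c = -0.6550 + 0.6900i → escape time 6
(row=0, col=2): c = -0.3200 + 0.6900i → escape time 7
(row=1, col=0): c = -0.9900 + 0.3350i → escape time 7
(row=1, col=1): c = -0.6550 + 0.3350i → escape time 7
(row=1, col=2): c = -0.3200 + 0.3350i → escape time 7
(row=2, col=0): c = -0.9900 + -0.0200i → escape time 7
(row=2, col=1): c = -0.6550 + -0.0200i → escape time 7
(row=2, col=2): c = -0.3200 + -0.0200i → escape time 7

Answer: 467
777
777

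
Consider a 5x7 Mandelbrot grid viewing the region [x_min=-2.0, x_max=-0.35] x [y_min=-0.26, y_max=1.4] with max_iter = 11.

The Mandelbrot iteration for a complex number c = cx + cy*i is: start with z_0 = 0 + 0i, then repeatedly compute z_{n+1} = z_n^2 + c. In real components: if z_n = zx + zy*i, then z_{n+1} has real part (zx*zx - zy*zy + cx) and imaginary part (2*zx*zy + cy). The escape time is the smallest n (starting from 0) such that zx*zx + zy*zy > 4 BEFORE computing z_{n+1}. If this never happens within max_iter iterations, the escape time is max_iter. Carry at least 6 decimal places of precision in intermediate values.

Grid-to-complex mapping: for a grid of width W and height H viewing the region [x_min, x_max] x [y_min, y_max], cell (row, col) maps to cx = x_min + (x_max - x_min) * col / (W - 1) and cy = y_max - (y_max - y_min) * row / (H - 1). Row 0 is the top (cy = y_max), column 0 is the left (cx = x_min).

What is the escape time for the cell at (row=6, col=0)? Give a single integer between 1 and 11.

z_0 = 0 + 0i, c = -2.0000 + -0.2600i
Iter 1: z = -2.0000 + -0.2600i, |z|^2 = 4.0676
Escaped at iteration 1

Answer: 1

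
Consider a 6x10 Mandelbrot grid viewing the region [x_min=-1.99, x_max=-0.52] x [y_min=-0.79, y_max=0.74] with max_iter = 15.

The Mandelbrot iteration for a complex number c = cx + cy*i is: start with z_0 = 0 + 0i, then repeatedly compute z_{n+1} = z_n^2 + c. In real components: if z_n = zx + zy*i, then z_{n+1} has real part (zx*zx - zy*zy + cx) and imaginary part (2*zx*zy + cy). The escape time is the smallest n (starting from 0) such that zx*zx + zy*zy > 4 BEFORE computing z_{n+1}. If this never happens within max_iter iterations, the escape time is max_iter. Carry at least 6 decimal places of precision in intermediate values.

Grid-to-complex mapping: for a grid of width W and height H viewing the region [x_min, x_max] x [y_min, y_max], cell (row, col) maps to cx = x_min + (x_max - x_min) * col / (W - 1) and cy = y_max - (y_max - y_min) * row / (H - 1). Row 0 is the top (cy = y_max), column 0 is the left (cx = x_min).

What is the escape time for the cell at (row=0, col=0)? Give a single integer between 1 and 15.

Answer: 1

Derivation:
z_0 = 0 + 0i, c = -1.9900 + 0.7400i
Iter 1: z = -1.9900 + 0.7400i, |z|^2 = 4.5077
Escaped at iteration 1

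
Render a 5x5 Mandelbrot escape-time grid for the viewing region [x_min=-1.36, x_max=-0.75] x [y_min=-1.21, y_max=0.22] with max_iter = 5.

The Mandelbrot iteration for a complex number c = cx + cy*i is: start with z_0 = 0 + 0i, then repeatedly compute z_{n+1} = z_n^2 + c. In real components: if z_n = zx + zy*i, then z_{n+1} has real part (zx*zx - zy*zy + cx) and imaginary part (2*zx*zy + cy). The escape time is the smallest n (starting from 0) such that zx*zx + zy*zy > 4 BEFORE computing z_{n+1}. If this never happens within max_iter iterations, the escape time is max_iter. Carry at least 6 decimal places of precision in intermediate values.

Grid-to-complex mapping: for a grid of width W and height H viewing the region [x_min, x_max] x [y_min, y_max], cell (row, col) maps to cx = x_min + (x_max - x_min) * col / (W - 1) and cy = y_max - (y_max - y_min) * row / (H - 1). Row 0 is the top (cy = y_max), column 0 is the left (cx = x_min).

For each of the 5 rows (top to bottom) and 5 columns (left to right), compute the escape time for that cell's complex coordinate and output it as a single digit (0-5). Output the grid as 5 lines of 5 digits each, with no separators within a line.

(row=0, col=0): c = -1.3600 + 0.2200i → escape time 5
(row=0, col=1): c = -1.2075 + 0.2200i → escape time 5
(row=0, col=2): c = -1.0550 + 0.2200i → escape time 5
(row=0, col=3): c = -0.9025 + 0.2200i → escape time 5
(row=0, col=4): c = -0.7500 + 0.2200i → escape time 5
(row=1, col=0): c = -1.3600 + -0.1375i → escape time 5
(row=1, col=1): c = -1.2075 + -0.1375i → escape time 5
(row=1, col=2): c = -1.0550 + -0.1375i → escape time 5
(row=1, col=3): c = -0.9025 + -0.1375i → escape time 5
(row=1, col=4): c = -0.7500 + -0.1375i → escape time 5
(row=2, col=0): c = -1.3600 + -0.4950i → escape time 3
(row=2, col=1): c = -1.2075 + -0.4950i → escape time 5
(row=2, col=2): c = -1.0550 + -0.4950i → escape time 5
(row=2, col=3): c = -0.9025 + -0.4950i → escape time 5
(row=2, col=4): c = -0.7500 + -0.4950i → escape time 5
(row=3, col=0): c = -1.3600 + -0.8525i → escape time 3
(row=3, col=1): c = -1.2075 + -0.8525i → escape time 3
(row=3, col=2): c = -1.0550 + -0.8525i → escape time 3
(row=3, col=3): c = -0.9025 + -0.8525i → escape time 3
(row=3, col=4): c = -0.7500 + -0.8525i → escape time 4
(row=4, col=0): c = -1.3600 + -1.2100i → escape time 2
(row=4, col=1): c = -1.2075 + -1.2100i → escape time 2
(row=4, col=2): c = -1.0550 + -1.2100i → escape time 3
(row=4, col=3): c = -0.9025 + -1.2100i → escape time 3
(row=4, col=4): c = -0.7500 + -1.2100i → escape time 3

Answer: 55555
55555
35555
33334
22333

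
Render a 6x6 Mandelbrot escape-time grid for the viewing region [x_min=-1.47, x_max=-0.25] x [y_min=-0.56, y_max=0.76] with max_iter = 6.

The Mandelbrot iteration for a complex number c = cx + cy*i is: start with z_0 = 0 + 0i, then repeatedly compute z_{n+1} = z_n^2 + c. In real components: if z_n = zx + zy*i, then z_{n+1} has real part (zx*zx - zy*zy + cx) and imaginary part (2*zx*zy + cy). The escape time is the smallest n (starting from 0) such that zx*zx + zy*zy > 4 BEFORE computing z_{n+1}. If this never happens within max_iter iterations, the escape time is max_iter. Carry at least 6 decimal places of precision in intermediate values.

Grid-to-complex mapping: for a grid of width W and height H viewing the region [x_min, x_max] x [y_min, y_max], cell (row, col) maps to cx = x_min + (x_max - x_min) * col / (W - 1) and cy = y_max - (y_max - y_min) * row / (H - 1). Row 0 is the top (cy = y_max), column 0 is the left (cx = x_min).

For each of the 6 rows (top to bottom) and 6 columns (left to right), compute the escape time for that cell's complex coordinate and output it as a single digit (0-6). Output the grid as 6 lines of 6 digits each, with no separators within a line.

Answer: 333466
355666
566666
666666
566666
345666

Derivation:
(row=0, col=0): c = -1.4700 + 0.7600i → escape time 3
(row=0, col=1): c = -1.2260 + 0.7600i → escape time 3
(row=0, col=2): c = -0.9820 + 0.7600i → escape time 3
(row=0, col=3): c = -0.7380 + 0.7600i → escape time 4
(row=0, col=4): c = -0.4940 + 0.7600i → escape time 6
(row=0, col=5): c = -0.2500 + 0.7600i → escape time 6
(row=1, col=0): c = -1.4700 + 0.4960i → escape time 3
(row=1, col=1): c = -1.2260 + 0.4960i → escape time 5
(row=1, col=2): c = -0.9820 + 0.4960i → escape time 5
(row=1, col=3): c = -0.7380 + 0.4960i → escape time 6
(row=1, col=4): c = -0.4940 + 0.4960i → escape time 6
(row=1, col=5): c = -0.2500 + 0.4960i → escape time 6
(row=2, col=0): c = -1.4700 + 0.2320i → escape time 5
(row=2, col=1): c = -1.2260 + 0.2320i → escape time 6
(row=2, col=2): c = -0.9820 + 0.2320i → escape time 6
(row=2, col=3): c = -0.7380 + 0.2320i → escape time 6
(row=2, col=4): c = -0.4940 + 0.2320i → escape time 6
(row=2, col=5): c = -0.2500 + 0.2320i → escape time 6
(row=3, col=0): c = -1.4700 + -0.0320i → escape time 6
(row=3, col=1): c = -1.2260 + -0.0320i → escape time 6
(row=3, col=2): c = -0.9820 + -0.0320i → escape time 6
(row=3, col=3): c = -0.7380 + -0.0320i → escape time 6
(row=3, col=4): c = -0.4940 + -0.0320i → escape time 6
(row=3, col=5): c = -0.2500 + -0.0320i → escape time 6
(row=4, col=0): c = -1.4700 + -0.2960i → escape time 5
(row=4, col=1): c = -1.2260 + -0.2960i → escape time 6
(row=4, col=2): c = -0.9820 + -0.2960i → escape time 6
(row=4, col=3): c = -0.7380 + -0.2960i → escape time 6
(row=4, col=4): c = -0.4940 + -0.2960i → escape time 6
(row=4, col=5): c = -0.2500 + -0.2960i → escape time 6
(row=5, col=0): c = -1.4700 + -0.5600i → escape time 3
(row=5, col=1): c = -1.2260 + -0.5600i → escape time 4
(row=5, col=2): c = -0.9820 + -0.5600i → escape time 5
(row=5, col=3): c = -0.7380 + -0.5600i → escape time 6
(row=5, col=4): c = -0.4940 + -0.5600i → escape time 6
(row=5, col=5): c = -0.2500 + -0.5600i → escape time 6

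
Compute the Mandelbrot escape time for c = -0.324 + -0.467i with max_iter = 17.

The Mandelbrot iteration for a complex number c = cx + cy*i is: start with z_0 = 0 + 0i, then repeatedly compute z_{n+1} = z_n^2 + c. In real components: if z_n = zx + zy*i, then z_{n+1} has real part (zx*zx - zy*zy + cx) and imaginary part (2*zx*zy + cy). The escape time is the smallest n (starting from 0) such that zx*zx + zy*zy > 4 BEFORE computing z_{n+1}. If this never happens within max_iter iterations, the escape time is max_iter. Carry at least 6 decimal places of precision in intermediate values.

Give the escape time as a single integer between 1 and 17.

Answer: 17

Derivation:
z_0 = 0 + 0i, c = -0.3240 + -0.4670i
Iter 1: z = -0.3240 + -0.4670i, |z|^2 = 0.3231
Iter 2: z = -0.4371 + -0.1644i, |z|^2 = 0.2181
Iter 3: z = -0.1600 + -0.3233i, |z|^2 = 0.1301
Iter 4: z = -0.4029 + -0.3636i, |z|^2 = 0.2945
Iter 5: z = -0.2938 + -0.1740i, |z|^2 = 0.1166
Iter 6: z = -0.2679 + -0.3647i, |z|^2 = 0.2048
Iter 7: z = -0.3852 + -0.2715i, |z|^2 = 0.2221
Iter 8: z = -0.2493 + -0.2578i, |z|^2 = 0.1286
Iter 9: z = -0.3283 + -0.3385i, |z|^2 = 0.2223
Iter 10: z = -0.3308 + -0.2448i, |z|^2 = 0.1693
Iter 11: z = -0.2745 + -0.3051i, |z|^2 = 0.1684
Iter 12: z = -0.3417 + -0.2995i, |z|^2 = 0.2065
Iter 13: z = -0.2969 + -0.2623i, |z|^2 = 0.1570
Iter 14: z = -0.3046 + -0.3112i, |z|^2 = 0.1897
Iter 15: z = -0.3281 + -0.2774i, |z|^2 = 0.1846
Iter 16: z = -0.2933 + -0.2850i, |z|^2 = 0.1673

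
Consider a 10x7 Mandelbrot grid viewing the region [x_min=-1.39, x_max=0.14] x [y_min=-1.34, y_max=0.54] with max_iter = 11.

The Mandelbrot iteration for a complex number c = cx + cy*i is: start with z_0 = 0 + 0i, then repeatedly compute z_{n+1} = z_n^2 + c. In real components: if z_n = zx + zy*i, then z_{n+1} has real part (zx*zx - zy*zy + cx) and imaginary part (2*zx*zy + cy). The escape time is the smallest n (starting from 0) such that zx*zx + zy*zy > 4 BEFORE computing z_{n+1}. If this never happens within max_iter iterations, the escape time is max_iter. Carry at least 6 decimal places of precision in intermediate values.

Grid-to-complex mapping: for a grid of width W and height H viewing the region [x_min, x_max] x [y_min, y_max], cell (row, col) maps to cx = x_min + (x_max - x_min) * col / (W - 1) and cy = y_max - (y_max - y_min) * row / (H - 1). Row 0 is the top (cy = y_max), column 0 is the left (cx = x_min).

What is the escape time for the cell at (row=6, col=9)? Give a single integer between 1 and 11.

Answer: 2

Derivation:
z_0 = 0 + 0i, c = 0.1400 + -1.3400i
Iter 1: z = 0.1400 + -1.3400i, |z|^2 = 1.8152
Iter 2: z = -1.6360 + -1.7152i, |z|^2 = 5.6184
Escaped at iteration 2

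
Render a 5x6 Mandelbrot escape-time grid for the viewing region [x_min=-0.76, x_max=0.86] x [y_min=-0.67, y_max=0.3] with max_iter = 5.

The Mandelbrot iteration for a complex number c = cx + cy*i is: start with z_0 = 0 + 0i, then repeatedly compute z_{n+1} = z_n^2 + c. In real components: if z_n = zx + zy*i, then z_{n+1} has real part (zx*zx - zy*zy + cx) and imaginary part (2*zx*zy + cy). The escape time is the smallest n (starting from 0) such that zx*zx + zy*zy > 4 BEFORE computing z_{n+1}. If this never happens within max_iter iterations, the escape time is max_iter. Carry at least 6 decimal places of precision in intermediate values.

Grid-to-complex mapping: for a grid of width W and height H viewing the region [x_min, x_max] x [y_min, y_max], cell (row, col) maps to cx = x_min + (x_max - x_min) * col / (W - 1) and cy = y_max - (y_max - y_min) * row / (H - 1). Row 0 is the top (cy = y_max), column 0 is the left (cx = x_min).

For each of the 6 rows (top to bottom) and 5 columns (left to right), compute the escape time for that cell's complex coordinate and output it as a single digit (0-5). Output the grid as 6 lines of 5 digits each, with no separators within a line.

Answer: 55553
55553
55553
55553
55553
55542

Derivation:
(row=0, col=0): c = -0.7600 + 0.3000i → escape time 5
(row=0, col=1): c = -0.3550 + 0.3000i → escape time 5
(row=0, col=2): c = 0.0500 + 0.3000i → escape time 5
(row=0, col=3): c = 0.4550 + 0.3000i → escape time 5
(row=0, col=4): c = 0.8600 + 0.3000i → escape time 3
(row=1, col=0): c = -0.7600 + 0.1060i → escape time 5
(row=1, col=1): c = -0.3550 + 0.1060i → escape time 5
(row=1, col=2): c = 0.0500 + 0.1060i → escape time 5
(row=1, col=3): c = 0.4550 + 0.1060i → escape time 5
(row=1, col=4): c = 0.8600 + 0.1060i → escape time 3
(row=2, col=0): c = -0.7600 + -0.0880i → escape time 5
(row=2, col=1): c = -0.3550 + -0.0880i → escape time 5
(row=2, col=2): c = 0.0500 + -0.0880i → escape time 5
(row=2, col=3): c = 0.4550 + -0.0880i → escape time 5
(row=2, col=4): c = 0.8600 + -0.0880i → escape time 3
(row=3, col=0): c = -0.7600 + -0.2820i → escape time 5
(row=3, col=1): c = -0.3550 + -0.2820i → escape time 5
(row=3, col=2): c = 0.0500 + -0.2820i → escape time 5
(row=3, col=3): c = 0.4550 + -0.2820i → escape time 5
(row=3, col=4): c = 0.8600 + -0.2820i → escape time 3
(row=4, col=0): c = -0.7600 + -0.4760i → escape time 5
(row=4, col=1): c = -0.3550 + -0.4760i → escape time 5
(row=4, col=2): c = 0.0500 + -0.4760i → escape time 5
(row=4, col=3): c = 0.4550 + -0.4760i → escape time 5
(row=4, col=4): c = 0.8600 + -0.4760i → escape time 3
(row=5, col=0): c = -0.7600 + -0.6700i → escape time 5
(row=5, col=1): c = -0.3550 + -0.6700i → escape time 5
(row=5, col=2): c = 0.0500 + -0.6700i → escape time 5
(row=5, col=3): c = 0.4550 + -0.6700i → escape time 4
(row=5, col=4): c = 0.8600 + -0.6700i → escape time 2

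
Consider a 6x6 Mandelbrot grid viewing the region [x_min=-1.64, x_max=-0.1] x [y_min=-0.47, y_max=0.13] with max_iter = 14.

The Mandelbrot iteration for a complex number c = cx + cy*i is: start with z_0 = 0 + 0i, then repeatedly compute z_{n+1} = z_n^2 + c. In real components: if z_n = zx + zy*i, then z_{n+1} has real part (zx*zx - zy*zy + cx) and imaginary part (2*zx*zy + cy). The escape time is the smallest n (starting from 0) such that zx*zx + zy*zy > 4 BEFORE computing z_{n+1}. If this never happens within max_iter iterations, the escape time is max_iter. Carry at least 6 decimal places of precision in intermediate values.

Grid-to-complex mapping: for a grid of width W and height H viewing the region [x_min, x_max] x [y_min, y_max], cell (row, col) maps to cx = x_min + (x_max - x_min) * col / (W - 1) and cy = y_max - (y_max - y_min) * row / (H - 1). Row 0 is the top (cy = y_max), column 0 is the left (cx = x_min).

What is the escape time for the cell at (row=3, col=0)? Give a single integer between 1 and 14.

z_0 = 0 + 0i, c = -1.6400 + -0.2300i
Iter 1: z = -1.6400 + -0.2300i, |z|^2 = 2.7425
Iter 2: z = 0.9967 + 0.5244i, |z|^2 = 1.2684
Iter 3: z = -0.9216 + 0.8153i, |z|^2 = 1.5141
Iter 4: z = -1.4555 + -1.7328i, |z|^2 = 5.1210
Escaped at iteration 4

Answer: 4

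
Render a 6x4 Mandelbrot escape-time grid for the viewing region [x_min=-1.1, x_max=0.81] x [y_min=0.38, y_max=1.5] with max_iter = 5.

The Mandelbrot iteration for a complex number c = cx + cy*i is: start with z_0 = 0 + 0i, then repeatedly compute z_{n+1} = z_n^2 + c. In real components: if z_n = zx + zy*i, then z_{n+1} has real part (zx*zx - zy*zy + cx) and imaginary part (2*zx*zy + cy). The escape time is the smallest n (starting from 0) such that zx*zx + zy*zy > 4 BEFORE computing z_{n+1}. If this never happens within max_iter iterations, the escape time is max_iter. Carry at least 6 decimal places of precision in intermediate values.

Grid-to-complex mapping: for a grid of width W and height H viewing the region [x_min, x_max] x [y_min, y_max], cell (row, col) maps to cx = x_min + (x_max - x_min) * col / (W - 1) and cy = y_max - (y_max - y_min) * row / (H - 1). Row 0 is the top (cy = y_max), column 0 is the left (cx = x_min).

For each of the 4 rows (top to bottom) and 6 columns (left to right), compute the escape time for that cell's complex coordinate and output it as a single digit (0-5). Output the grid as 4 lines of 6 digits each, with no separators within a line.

(row=0, col=0): c = -1.1000 + 1.5000i → escape time 2
(row=0, col=1): c = -0.7180 + 1.5000i → escape time 2
(row=0, col=2): c = -0.3360 + 1.5000i → escape time 2
(row=0, col=3): c = 0.0460 + 1.5000i → escape time 2
(row=0, col=4): c = 0.4280 + 1.5000i → escape time 2
(row=0, col=5): c = 0.8100 + 1.5000i → escape time 2
(row=1, col=0): c = -1.1000 + 1.1267i → escape time 3
(row=1, col=1): c = -0.7180 + 1.1267i → escape time 3
(row=1, col=2): c = -0.3360 + 1.1267i → escape time 4
(row=1, col=3): c = 0.0460 + 1.1267i → escape time 4
(row=1, col=4): c = 0.4280 + 1.1267i → escape time 2
(row=1, col=5): c = 0.8100 + 1.1267i → escape time 2
(row=2, col=0): c = -1.1000 + 0.7533i → escape time 3
(row=2, col=1): c = -0.7180 + 0.7533i → escape time 4
(row=2, col=2): c = -0.3360 + 0.7533i → escape time 5
(row=2, col=3): c = 0.0460 + 0.7533i → escape time 5
(row=2, col=4): c = 0.4280 + 0.7533i → escape time 4
(row=2, col=5): c = 0.8100 + 0.7533i → escape time 2
(row=3, col=0): c = -1.1000 + 0.3800i → escape time 5
(row=3, col=1): c = -0.7180 + 0.3800i → escape time 5
(row=3, col=2): c = -0.3360 + 0.3800i → escape time 5
(row=3, col=3): c = 0.0460 + 0.3800i → escape time 5
(row=3, col=4): c = 0.4280 + 0.3800i → escape time 5
(row=3, col=5): c = 0.8100 + 0.3800i → escape time 3

Answer: 222222
334422
345542
555553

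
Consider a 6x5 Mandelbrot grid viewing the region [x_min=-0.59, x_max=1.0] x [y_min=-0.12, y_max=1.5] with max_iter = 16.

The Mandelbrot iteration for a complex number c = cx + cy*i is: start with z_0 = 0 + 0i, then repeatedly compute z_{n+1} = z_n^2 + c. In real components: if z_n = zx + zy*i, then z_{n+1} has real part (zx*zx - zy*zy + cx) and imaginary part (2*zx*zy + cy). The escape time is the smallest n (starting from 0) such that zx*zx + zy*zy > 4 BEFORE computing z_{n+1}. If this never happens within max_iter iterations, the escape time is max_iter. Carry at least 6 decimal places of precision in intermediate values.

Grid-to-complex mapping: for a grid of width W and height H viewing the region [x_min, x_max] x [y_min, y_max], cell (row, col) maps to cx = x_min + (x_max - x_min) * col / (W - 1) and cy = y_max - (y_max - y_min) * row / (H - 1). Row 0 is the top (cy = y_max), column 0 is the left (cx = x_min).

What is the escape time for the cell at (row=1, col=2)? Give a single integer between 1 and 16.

Answer: 4

Derivation:
z_0 = 0 + 0i, c = 0.0460 + 1.0950i
Iter 1: z = 0.0460 + 1.0950i, |z|^2 = 1.2011
Iter 2: z = -1.1509 + 1.1957i, |z|^2 = 2.7544
Iter 3: z = -0.0592 + -1.6574i, |z|^2 = 2.7504
Iter 4: z = -2.6974 + 1.2912i, |z|^2 = 8.9432
Escaped at iteration 4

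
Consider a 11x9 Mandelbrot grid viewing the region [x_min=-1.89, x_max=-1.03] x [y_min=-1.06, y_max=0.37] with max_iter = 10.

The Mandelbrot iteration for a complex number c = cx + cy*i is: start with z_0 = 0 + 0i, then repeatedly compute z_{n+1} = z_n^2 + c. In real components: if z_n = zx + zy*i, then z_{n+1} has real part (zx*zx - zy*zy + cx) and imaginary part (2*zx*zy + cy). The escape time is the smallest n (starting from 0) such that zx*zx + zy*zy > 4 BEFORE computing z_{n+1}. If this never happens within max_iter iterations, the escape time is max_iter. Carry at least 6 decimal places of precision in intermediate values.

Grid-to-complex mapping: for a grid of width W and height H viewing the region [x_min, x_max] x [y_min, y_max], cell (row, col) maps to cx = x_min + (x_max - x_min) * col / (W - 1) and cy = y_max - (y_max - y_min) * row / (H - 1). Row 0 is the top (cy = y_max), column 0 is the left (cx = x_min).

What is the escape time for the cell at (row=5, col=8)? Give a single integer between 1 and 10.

z_0 = 0 + 0i, c = -1.2020 + -0.5238i
Iter 1: z = -1.2020 + -0.5238i, |z|^2 = 1.7191
Iter 2: z = -0.0315 + 0.7353i, |z|^2 = 0.5417
Iter 3: z = -1.7417 + -0.5701i, |z|^2 = 3.3587
Iter 4: z = 1.5067 + 1.4622i, |z|^2 = 4.4079
Escaped at iteration 4

Answer: 4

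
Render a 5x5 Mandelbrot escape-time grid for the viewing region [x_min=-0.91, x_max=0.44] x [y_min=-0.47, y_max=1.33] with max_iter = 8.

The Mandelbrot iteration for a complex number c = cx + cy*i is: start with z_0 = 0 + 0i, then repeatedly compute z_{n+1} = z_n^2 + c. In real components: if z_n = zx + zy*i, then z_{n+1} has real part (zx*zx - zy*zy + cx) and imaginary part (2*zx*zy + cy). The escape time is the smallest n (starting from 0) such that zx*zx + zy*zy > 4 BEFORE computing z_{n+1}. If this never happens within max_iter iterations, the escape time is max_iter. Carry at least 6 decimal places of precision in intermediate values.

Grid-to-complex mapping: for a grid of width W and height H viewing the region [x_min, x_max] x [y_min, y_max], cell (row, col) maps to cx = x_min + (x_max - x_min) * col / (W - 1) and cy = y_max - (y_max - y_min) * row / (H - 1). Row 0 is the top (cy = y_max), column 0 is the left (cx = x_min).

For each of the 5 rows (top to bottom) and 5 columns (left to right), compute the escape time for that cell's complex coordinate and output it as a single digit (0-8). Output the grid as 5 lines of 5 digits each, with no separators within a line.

Answer: 22222
34853
68887
88886
68886

Derivation:
(row=0, col=0): c = -0.9100 + 1.3300i → escape time 2
(row=0, col=1): c = -0.5725 + 1.3300i → escape time 2
(row=0, col=2): c = -0.2350 + 1.3300i → escape time 2
(row=0, col=3): c = 0.1025 + 1.3300i → escape time 2
(row=0, col=4): c = 0.4400 + 1.3300i → escape time 2
(row=1, col=0): c = -0.9100 + 0.8800i → escape time 3
(row=1, col=1): c = -0.5725 + 0.8800i → escape time 4
(row=1, col=2): c = -0.2350 + 0.8800i → escape time 8
(row=1, col=3): c = 0.1025 + 0.8800i → escape time 5
(row=1, col=4): c = 0.4400 + 0.8800i → escape time 3
(row=2, col=0): c = -0.9100 + 0.4300i → escape time 6
(row=2, col=1): c = -0.5725 + 0.4300i → escape time 8
(row=2, col=2): c = -0.2350 + 0.4300i → escape time 8
(row=2, col=3): c = 0.1025 + 0.4300i → escape time 8
(row=2, col=4): c = 0.4400 + 0.4300i → escape time 7
(row=3, col=0): c = -0.9100 + -0.0200i → escape time 8
(row=3, col=1): c = -0.5725 + -0.0200i → escape time 8
(row=3, col=2): c = -0.2350 + -0.0200i → escape time 8
(row=3, col=3): c = 0.1025 + -0.0200i → escape time 8
(row=3, col=4): c = 0.4400 + -0.0200i → escape time 6
(row=4, col=0): c = -0.9100 + -0.4700i → escape time 6
(row=4, col=1): c = -0.5725 + -0.4700i → escape time 8
(row=4, col=2): c = -0.2350 + -0.4700i → escape time 8
(row=4, col=3): c = 0.1025 + -0.4700i → escape time 8
(row=4, col=4): c = 0.4400 + -0.4700i → escape time 6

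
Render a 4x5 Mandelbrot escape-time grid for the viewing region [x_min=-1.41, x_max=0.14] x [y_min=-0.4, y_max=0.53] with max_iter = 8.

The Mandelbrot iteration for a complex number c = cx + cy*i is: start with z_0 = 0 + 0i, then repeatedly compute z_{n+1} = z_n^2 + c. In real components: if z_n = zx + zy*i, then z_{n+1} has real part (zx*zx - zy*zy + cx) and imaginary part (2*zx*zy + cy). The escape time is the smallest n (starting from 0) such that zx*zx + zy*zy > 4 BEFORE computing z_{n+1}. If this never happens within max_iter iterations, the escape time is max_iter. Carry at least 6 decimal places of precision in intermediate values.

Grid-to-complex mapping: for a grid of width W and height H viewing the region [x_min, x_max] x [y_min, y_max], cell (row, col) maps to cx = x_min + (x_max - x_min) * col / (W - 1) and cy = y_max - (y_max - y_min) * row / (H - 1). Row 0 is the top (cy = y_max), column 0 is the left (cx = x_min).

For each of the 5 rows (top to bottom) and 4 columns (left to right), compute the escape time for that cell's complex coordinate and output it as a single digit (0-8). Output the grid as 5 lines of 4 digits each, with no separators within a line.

(row=0, col=0): c = -1.4100 + 0.5300i → escape time 3
(row=0, col=1): c = -0.8933 + 0.5300i → escape time 5
(row=0, col=2): c = -0.3767 + 0.5300i → escape time 8
(row=0, col=3): c = 0.1400 + 0.5300i → escape time 8
(row=1, col=0): c = -1.4100 + 0.2975i → escape time 5
(row=1, col=1): c = -0.8933 + 0.2975i → escape time 8
(row=1, col=2): c = -0.3767 + 0.2975i → escape time 8
(row=1, col=3): c = 0.1400 + 0.2975i → escape time 8
(row=2, col=0): c = -1.4100 + 0.0650i → escape time 8
(row=2, col=1): c = -0.8933 + 0.0650i → escape time 8
(row=2, col=2): c = -0.3767 + 0.0650i → escape time 8
(row=2, col=3): c = 0.1400 + 0.0650i → escape time 8
(row=3, col=0): c = -1.4100 + -0.1675i → escape time 8
(row=3, col=1): c = -0.8933 + -0.1675i → escape time 8
(row=3, col=2): c = -0.3767 + -0.1675i → escape time 8
(row=3, col=3): c = 0.1400 + -0.1675i → escape time 8
(row=4, col=0): c = -1.4100 + -0.4000i → escape time 4
(row=4, col=1): c = -0.8933 + -0.4000i → escape time 7
(row=4, col=2): c = -0.3767 + -0.4000i → escape time 8
(row=4, col=3): c = 0.1400 + -0.4000i → escape time 8

Answer: 3588
5888
8888
8888
4788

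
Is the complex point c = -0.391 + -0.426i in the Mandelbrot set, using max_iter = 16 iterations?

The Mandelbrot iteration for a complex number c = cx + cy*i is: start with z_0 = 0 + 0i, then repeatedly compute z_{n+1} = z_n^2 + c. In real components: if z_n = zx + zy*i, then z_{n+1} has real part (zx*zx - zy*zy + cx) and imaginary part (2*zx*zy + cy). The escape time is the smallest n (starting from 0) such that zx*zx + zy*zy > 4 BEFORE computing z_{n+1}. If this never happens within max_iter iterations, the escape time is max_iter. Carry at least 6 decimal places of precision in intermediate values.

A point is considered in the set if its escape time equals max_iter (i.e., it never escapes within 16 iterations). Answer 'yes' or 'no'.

z_0 = 0 + 0i, c = -0.3910 + -0.4260i
Iter 1: z = -0.3910 + -0.4260i, |z|^2 = 0.3344
Iter 2: z = -0.4196 + -0.0929i, |z|^2 = 0.1847
Iter 3: z = -0.2236 + -0.3481i, |z|^2 = 0.1711
Iter 4: z = -0.4622 + -0.2704i, |z|^2 = 0.2867
Iter 5: z = -0.2505 + -0.1761i, |z|^2 = 0.0938
Iter 6: z = -0.3593 + -0.3378i, |z|^2 = 0.2432
Iter 7: z = -0.3760 + -0.1833i, |z|^2 = 0.1750
Iter 8: z = -0.2832 + -0.2881i, |z|^2 = 0.1632
Iter 9: z = -0.3938 + -0.2628i, |z|^2 = 0.2242
Iter 10: z = -0.3050 + -0.2190i, |z|^2 = 0.1410
Iter 11: z = -0.3460 + -0.2924i, |z|^2 = 0.2052
Iter 12: z = -0.3568 + -0.2237i, |z|^2 = 0.1773
Iter 13: z = -0.3137 + -0.2664i, |z|^2 = 0.1694
Iter 14: z = -0.3635 + -0.2589i, |z|^2 = 0.1992
Iter 15: z = -0.3258 + -0.2378i, |z|^2 = 0.1627
Did not escape in 16 iterations → in set

Answer: yes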